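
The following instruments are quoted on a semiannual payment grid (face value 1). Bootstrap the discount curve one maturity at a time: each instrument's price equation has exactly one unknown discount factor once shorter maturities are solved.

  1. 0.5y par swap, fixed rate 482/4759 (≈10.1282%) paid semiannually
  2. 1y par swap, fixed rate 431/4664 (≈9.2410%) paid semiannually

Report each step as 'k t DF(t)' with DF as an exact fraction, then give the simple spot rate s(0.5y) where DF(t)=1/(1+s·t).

1 1/2 4759/5000
2 1 4569/5000
s(0.5y) = (1/(4759/5000) − 1)/(1/2) = 482/4759 ≈ 10.1282%

step 1 [0.5y] swap r/2=241/4759: DF=(1 − 241/4759·(0))/(1+241/4759) = 4759/5000 ≈ 0.951800
step 2 [1y] swap r/2=431/9328: DF=(1 − 431/9328·(0.951800))/(1+431/9328) = 4569/5000 ≈ 0.913800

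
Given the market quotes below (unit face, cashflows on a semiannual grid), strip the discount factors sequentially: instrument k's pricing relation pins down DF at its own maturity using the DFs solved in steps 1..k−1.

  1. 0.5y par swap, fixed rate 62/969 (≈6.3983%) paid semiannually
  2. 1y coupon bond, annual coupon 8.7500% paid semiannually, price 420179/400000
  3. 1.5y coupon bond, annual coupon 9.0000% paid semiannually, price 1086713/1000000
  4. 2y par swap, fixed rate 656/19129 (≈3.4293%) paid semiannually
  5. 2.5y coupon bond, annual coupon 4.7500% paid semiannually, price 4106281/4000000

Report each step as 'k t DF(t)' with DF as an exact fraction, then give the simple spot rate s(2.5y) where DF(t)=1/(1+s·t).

1 1/2 969/1000
2 1 4829/5000
3 3/2 4783/5000
4 2 584/625
5 5/2 457/500
s(2.5y) = (1/(457/500) − 1)/(5/2) = 86/2285 ≈ 3.7637%

step 1 [0.5y] swap r/2=31/969: DF=(1 − 31/969·(0))/(1+31/969) = 969/1000 ≈ 0.969000
step 2 [1y] bond c/2=7/160: DF=(420179/400000 − 7/160·(0.969000))/(1+7/160) = 4829/5000 ≈ 0.965800
step 3 [1.5y] bond c/2=9/200: DF=(1086713/1000000 − 9/200·(0.969000+0.965800))/(1+9/200) = 4783/5000 ≈ 0.956600
step 4 [2y] swap r/2=328/19129: DF=(1 − 328/19129·(0.969000+0.965800+0.956600))/(1+328/19129) = 584/625 ≈ 0.934400
step 5 [2.5y] bond c/2=19/800: DF=(4106281/4000000 − 19/800·(0.969000+0.965800+0.956600+0.934400))/(1+19/800) = 457/500 ≈ 0.914000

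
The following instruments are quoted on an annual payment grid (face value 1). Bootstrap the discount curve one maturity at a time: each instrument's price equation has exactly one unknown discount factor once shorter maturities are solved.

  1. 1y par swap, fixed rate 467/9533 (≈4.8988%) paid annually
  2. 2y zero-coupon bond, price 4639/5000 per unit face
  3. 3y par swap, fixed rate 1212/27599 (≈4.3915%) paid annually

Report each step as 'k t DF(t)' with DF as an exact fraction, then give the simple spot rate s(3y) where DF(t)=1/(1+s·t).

1 1 9533/10000
2 2 4639/5000
3 3 2197/2500
s(3y) = (1/(2197/2500) − 1)/(3) = 101/2197 ≈ 4.5972%

step 1 [1y] swap r/1=467/9533: DF=(1 − 467/9533·(0))/(1+467/9533) = 9533/10000 ≈ 0.953300
step 2 [2y] zero: DF = P = 4639/5000 ≈ 0.927800
step 3 [3y] swap r/1=1212/27599: DF=(1 − 1212/27599·(0.953300+0.927800))/(1+1212/27599) = 2197/2500 ≈ 0.878800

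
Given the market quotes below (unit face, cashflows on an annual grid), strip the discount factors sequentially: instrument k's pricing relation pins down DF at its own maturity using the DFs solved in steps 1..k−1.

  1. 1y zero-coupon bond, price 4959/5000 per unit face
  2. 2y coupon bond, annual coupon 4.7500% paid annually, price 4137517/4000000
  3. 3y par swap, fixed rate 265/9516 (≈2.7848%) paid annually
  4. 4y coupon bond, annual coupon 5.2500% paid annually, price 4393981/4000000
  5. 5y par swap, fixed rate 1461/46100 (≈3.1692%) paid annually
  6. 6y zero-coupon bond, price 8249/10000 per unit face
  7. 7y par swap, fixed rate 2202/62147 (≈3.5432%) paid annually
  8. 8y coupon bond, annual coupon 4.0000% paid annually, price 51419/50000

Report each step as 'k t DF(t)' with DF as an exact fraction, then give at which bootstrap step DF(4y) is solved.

step 1 [1y] zero: DF = P = 4959/5000 ≈ 0.991800
step 2 [2y] bond c/1=19/400: DF=(4137517/4000000 − 19/400·(0.991800))/(1+19/400) = 377/400 ≈ 0.942500
step 3 [3y] swap r/1=265/9516: DF=(1 − 265/9516·(0.991800+0.942500))/(1+265/9516) = 1841/2000 ≈ 0.920500
step 4 [4y] bond c/1=21/400: DF=(4393981/4000000 − 21/400·(0.991800+0.942500+0.920500))/(1+21/400) = 9013/10000 ≈ 0.901300
step 5 [5y] swap r/1=1461/46100: DF=(1 − 1461/46100·(0.991800+0.942500+0.920500+0.901300))/(1+1461/46100) = 8539/10000 ≈ 0.853900
step 6 [6y] zero: DF = P = 8249/10000 ≈ 0.824900
step 7 [7y] swap r/1=2202/62147: DF=(1 − 2202/62147·(0.991800+0.942500+0.920500+0.901300+0.853900+0.824900))/(1+2202/62147) = 3899/5000 ≈ 0.779800
step 8 [8y] bond c/1=1/25: DF=(51419/50000 − 1/25·(0.991800+0.942500+0.920500+0.901300+0.853900+0.824900+0.779800))/(1+1/25) = 3749/5000 ≈ 0.749800

1 1 4959/5000
2 2 377/400
3 3 1841/2000
4 4 9013/10000
5 5 8539/10000
6 6 8249/10000
7 7 3899/5000
8 8 3749/5000
DF(4y) is solved at step 4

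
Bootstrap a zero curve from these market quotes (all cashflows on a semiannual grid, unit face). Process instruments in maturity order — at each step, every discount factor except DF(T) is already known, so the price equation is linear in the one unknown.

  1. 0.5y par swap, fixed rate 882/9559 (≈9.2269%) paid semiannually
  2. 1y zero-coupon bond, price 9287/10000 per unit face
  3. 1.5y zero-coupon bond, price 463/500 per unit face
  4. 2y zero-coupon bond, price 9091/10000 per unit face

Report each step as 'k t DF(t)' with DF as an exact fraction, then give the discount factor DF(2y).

step 1 [0.5y] swap r/2=441/9559: DF=(1 − 441/9559·(0))/(1+441/9559) = 9559/10000 ≈ 0.955900
step 2 [1y] zero: DF = P = 9287/10000 ≈ 0.928700
step 3 [1.5y] zero: DF = P = 463/500 ≈ 0.926000
step 4 [2y] zero: DF = P = 9091/10000 ≈ 0.909100

1 1/2 9559/10000
2 1 9287/10000
3 3/2 463/500
4 2 9091/10000
DF(2y) = 9091/10000 ≈ 0.909100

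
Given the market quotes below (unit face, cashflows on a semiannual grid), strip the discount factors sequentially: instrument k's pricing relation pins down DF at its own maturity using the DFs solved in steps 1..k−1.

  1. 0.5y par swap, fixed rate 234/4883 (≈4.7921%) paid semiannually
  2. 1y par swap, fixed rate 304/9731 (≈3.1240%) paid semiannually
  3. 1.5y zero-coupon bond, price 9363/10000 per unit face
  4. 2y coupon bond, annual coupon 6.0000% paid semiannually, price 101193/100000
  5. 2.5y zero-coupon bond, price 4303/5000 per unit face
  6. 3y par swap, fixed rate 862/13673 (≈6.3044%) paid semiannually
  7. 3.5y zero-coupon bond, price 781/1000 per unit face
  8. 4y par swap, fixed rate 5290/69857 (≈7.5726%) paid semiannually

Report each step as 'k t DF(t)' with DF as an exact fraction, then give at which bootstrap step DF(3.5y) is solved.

1 1/2 4883/5000
2 1 606/625
3 3/2 9363/10000
4 2 1797/2000
5 5/2 4303/5000
6 3 2069/2500
7 7/2 781/1000
8 4 1471/2000
DF(3.5y) is solved at step 7

step 1 [0.5y] swap r/2=117/4883: DF=(1 − 117/4883·(0))/(1+117/4883) = 4883/5000 ≈ 0.976600
step 2 [1y] swap r/2=152/9731: DF=(1 − 152/9731·(0.976600))/(1+152/9731) = 606/625 ≈ 0.969600
step 3 [1.5y] zero: DF = P = 9363/10000 ≈ 0.936300
step 4 [2y] bond c/2=3/100: DF=(101193/100000 − 3/100·(0.976600+0.969600+0.936300))/(1+3/100) = 1797/2000 ≈ 0.898500
step 5 [2.5y] zero: DF = P = 4303/5000 ≈ 0.860600
step 6 [3y] swap r/2=431/13673: DF=(1 − 431/13673·(0.976600+0.969600+0.936300+0.898500+0.860600))/(1+431/13673) = 2069/2500 ≈ 0.827600
step 7 [3.5y] zero: DF = P = 781/1000 ≈ 0.781000
step 8 [4y] swap r/2=2645/69857: DF=(1 − 2645/69857·(0.976600+0.969600+0.936300+0.898500+0.860600+0.827600+0.781000))/(1+2645/69857) = 1471/2000 ≈ 0.735500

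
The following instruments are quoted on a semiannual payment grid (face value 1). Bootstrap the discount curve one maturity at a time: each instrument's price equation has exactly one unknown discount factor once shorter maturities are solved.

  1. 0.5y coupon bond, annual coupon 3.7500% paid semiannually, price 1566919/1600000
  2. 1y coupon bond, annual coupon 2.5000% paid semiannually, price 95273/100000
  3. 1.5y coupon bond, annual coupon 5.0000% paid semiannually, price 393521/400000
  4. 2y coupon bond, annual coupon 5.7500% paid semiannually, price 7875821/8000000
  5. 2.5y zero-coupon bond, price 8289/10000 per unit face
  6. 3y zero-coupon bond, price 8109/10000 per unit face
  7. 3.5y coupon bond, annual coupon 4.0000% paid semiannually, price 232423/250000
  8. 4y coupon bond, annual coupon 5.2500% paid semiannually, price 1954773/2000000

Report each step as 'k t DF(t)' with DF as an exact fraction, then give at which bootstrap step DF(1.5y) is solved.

1 1/2 9613/10000
2 1 9291/10000
3 3/2 9137/10000
4 2 4393/5000
5 5/2 8289/10000
6 3 8109/10000
7 7/2 8071/10000
8 4 1989/2500
DF(1.5y) is solved at step 3

step 1 [0.5y] bond c/2=3/160: DF=(1566919/1600000 − 3/160·(0))/(1+3/160) = 9613/10000 ≈ 0.961300
step 2 [1y] bond c/2=1/80: DF=(95273/100000 − 1/80·(0.961300))/(1+1/80) = 9291/10000 ≈ 0.929100
step 3 [1.5y] bond c/2=1/40: DF=(393521/400000 − 1/40·(0.961300+0.929100))/(1+1/40) = 9137/10000 ≈ 0.913700
step 4 [2y] bond c/2=23/800: DF=(7875821/8000000 − 23/800·(0.961300+0.929100+0.913700))/(1+23/800) = 4393/5000 ≈ 0.878600
step 5 [2.5y] zero: DF = P = 8289/10000 ≈ 0.828900
step 6 [3y] zero: DF = P = 8109/10000 ≈ 0.810900
step 7 [3.5y] bond c/2=1/50: DF=(232423/250000 − 1/50·(0.961300+0.929100+0.913700+0.878600+0.828900+0.810900))/(1+1/50) = 8071/10000 ≈ 0.807100
step 8 [4y] bond c/2=21/800: DF=(1954773/2000000 − 21/800·(0.961300+0.929100+0.913700+0.878600+0.828900+0.810900+0.807100))/(1+21/800) = 1989/2500 ≈ 0.795600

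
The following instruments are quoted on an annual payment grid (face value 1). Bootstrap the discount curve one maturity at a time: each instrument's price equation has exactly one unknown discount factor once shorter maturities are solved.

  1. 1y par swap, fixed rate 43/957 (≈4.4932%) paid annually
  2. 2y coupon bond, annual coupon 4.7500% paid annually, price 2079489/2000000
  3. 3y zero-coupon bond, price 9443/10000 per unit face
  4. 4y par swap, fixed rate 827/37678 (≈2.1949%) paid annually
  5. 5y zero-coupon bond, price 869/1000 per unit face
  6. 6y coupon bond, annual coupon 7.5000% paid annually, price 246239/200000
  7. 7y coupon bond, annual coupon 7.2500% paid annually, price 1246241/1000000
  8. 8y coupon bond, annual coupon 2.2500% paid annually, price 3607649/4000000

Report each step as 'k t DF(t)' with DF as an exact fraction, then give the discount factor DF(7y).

step 1 [1y] swap r/1=43/957: DF=(1 − 43/957·(0))/(1+43/957) = 957/1000 ≈ 0.957000
step 2 [2y] bond c/1=19/400: DF=(2079489/2000000 − 19/400·(0.957000))/(1+19/400) = 2373/2500 ≈ 0.949200
step 3 [3y] zero: DF = P = 9443/10000 ≈ 0.944300
step 4 [4y] swap r/1=827/37678: DF=(1 − 827/37678·(0.957000+0.949200+0.944300))/(1+827/37678) = 9173/10000 ≈ 0.917300
step 5 [5y] zero: DF = P = 869/1000 ≈ 0.869000
step 6 [6y] bond c/1=3/40: DF=(246239/200000 − 3/40·(0.957000+0.949200+0.944300+0.917300+0.869000))/(1+3/40) = 4109/5000 ≈ 0.821800
step 7 [7y] bond c/1=29/400: DF=(1246241/1000000 − 29/400·(0.957000+0.949200+0.944300+0.917300+0.869000+0.821800))/(1+29/400) = 793/1000 ≈ 0.793000
step 8 [8y] bond c/1=9/400: DF=(3607649/4000000 − 9/400·(0.957000+0.949200+0.944300+0.917300+0.869000+0.821800+0.793000))/(1+9/400) = 1489/2000 ≈ 0.744500

1 1 957/1000
2 2 2373/2500
3 3 9443/10000
4 4 9173/10000
5 5 869/1000
6 6 4109/5000
7 7 793/1000
8 8 1489/2000
DF(7y) = 793/1000 ≈ 0.793000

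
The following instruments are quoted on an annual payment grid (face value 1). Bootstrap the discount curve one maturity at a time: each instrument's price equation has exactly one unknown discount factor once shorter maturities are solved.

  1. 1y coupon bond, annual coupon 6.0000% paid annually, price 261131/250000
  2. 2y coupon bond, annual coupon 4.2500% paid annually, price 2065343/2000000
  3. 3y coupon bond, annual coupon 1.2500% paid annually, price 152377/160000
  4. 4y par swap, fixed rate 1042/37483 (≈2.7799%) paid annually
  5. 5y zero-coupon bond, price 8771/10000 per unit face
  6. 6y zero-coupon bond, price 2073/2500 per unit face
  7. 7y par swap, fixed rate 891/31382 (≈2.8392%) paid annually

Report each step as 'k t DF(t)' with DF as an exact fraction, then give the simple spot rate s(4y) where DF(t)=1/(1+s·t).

step 1 [1y] bond c/1=3/50: DF=(261131/250000 − 3/50·(0))/(1+3/50) = 4927/5000 ≈ 0.985400
step 2 [2y] bond c/1=17/400: DF=(2065343/2000000 − 17/400·(0.985400))/(1+17/400) = 594/625 ≈ 0.950400
step 3 [3y] bond c/1=1/80: DF=(152377/160000 − 1/80·(0.985400+0.950400))/(1+1/80) = 9167/10000 ≈ 0.916700
step 4 [4y] swap r/1=1042/37483: DF=(1 − 1042/37483·(0.985400+0.950400+0.916700))/(1+1042/37483) = 4479/5000 ≈ 0.895800
step 5 [5y] zero: DF = P = 8771/10000 ≈ 0.877100
step 6 [6y] zero: DF = P = 2073/2500 ≈ 0.829200
step 7 [7y] swap r/1=891/31382: DF=(1 − 891/31382·(0.985400+0.950400+0.916700+0.895800+0.877100+0.829200))/(1+891/31382) = 4109/5000 ≈ 0.821800

1 1 4927/5000
2 2 594/625
3 3 9167/10000
4 4 4479/5000
5 5 8771/10000
6 6 2073/2500
7 7 4109/5000
s(4y) = (1/(4479/5000) − 1)/(4) = 521/17916 ≈ 2.9080%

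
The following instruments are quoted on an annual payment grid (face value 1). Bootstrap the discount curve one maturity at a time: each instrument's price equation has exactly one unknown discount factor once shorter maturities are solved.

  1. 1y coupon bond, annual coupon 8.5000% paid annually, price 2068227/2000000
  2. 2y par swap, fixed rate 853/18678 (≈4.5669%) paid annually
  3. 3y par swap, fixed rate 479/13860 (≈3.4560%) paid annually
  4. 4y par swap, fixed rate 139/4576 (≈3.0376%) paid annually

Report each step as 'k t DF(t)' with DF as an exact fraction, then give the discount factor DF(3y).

1 1 9531/10000
2 2 9147/10000
3 3 4521/5000
4 4 1111/1250
DF(3y) = 4521/5000 ≈ 0.904200

step 1 [1y] bond c/1=17/200: DF=(2068227/2000000 − 17/200·(0))/(1+17/200) = 9531/10000 ≈ 0.953100
step 2 [2y] swap r/1=853/18678: DF=(1 − 853/18678·(0.953100))/(1+853/18678) = 9147/10000 ≈ 0.914700
step 3 [3y] swap r/1=479/13860: DF=(1 − 479/13860·(0.953100+0.914700))/(1+479/13860) = 4521/5000 ≈ 0.904200
step 4 [4y] swap r/1=139/4576: DF=(1 − 139/4576·(0.953100+0.914700+0.904200))/(1+139/4576) = 1111/1250 ≈ 0.888800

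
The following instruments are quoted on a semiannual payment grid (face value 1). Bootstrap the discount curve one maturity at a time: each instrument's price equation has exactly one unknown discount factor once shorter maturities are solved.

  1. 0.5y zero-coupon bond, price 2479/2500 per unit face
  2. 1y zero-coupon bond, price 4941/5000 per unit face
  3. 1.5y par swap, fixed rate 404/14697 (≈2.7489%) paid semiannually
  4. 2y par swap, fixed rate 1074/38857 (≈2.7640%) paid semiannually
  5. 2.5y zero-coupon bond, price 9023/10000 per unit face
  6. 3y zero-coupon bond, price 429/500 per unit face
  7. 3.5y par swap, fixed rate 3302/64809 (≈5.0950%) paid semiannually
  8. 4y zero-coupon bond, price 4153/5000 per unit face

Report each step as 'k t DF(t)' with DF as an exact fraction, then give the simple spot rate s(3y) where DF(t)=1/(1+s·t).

step 1 [0.5y] zero: DF = P = 2479/2500 ≈ 0.991600
step 2 [1y] zero: DF = P = 4941/5000 ≈ 0.988200
step 3 [1.5y] swap r/2=202/14697: DF=(1 − 202/14697·(0.991600+0.988200))/(1+202/14697) = 2399/2500 ≈ 0.959600
step 4 [2y] swap r/2=537/38857: DF=(1 − 537/38857·(0.991600+0.988200+0.959600))/(1+537/38857) = 9463/10000 ≈ 0.946300
step 5 [2.5y] zero: DF = P = 9023/10000 ≈ 0.902300
step 6 [3y] zero: DF = P = 429/500 ≈ 0.858000
step 7 [3.5y] swap r/2=1651/64809: DF=(1 − 1651/64809·(0.991600+0.988200+0.959600+0.946300+0.902300+0.858000))/(1+1651/64809) = 8349/10000 ≈ 0.834900
step 8 [4y] zero: DF = P = 4153/5000 ≈ 0.830600

1 1/2 2479/2500
2 1 4941/5000
3 3/2 2399/2500
4 2 9463/10000
5 5/2 9023/10000
6 3 429/500
7 7/2 8349/10000
8 4 4153/5000
s(3y) = (1/(429/500) − 1)/(3) = 71/1287 ≈ 5.5167%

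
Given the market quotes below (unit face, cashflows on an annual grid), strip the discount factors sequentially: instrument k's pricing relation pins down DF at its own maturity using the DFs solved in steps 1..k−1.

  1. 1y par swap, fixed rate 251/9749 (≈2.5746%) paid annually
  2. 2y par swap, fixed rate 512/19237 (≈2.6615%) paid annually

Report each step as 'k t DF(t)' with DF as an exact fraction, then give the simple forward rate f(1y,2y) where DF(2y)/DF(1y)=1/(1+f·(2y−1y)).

step 1 [1y] swap r/1=251/9749: DF=(1 − 251/9749·(0))/(1+251/9749) = 9749/10000 ≈ 0.974900
step 2 [2y] swap r/1=512/19237: DF=(1 − 512/19237·(0.974900))/(1+512/19237) = 593/625 ≈ 0.948800

1 1 9749/10000
2 2 593/625
f(1y,2y) = ((9749/10000)/(593/625) − 1)/(1) = 261/9488 ≈ 2.7508%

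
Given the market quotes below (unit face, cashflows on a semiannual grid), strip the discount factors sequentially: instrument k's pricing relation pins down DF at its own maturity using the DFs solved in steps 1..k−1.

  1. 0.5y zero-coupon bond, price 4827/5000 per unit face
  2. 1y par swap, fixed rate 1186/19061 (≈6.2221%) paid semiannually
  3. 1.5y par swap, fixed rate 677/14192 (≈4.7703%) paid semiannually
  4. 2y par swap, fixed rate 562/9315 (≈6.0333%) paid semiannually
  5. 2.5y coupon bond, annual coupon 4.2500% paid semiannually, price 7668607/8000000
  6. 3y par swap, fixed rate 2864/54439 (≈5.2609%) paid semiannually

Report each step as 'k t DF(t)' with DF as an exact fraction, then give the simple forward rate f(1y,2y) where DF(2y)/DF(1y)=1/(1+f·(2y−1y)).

step 1 [0.5y] zero: DF = P = 4827/5000 ≈ 0.965400
step 2 [1y] swap r/2=593/19061: DF=(1 − 593/19061·(0.965400))/(1+593/19061) = 9407/10000 ≈ 0.940700
step 3 [1.5y] swap r/2=677/28384: DF=(1 − 677/28384·(0.965400+0.940700))/(1+677/28384) = 9323/10000 ≈ 0.932300
step 4 [2y] swap r/2=281/9315: DF=(1 − 281/9315·(0.965400+0.940700+0.932300))/(1+281/9315) = 2219/2500 ≈ 0.887600
step 5 [2.5y] bond c/2=17/800: DF=(7668607/8000000 − 17/800·(0.965400+0.940700+0.932300+0.887600))/(1+17/800) = 8611/10000 ≈ 0.861100
step 6 [3y] swap r/2=1432/54439: DF=(1 − 1432/54439·(0.965400+0.940700+0.932300+0.887600+0.861100))/(1+1432/54439) = 1071/1250 ≈ 0.856800

1 1/2 4827/5000
2 1 9407/10000
3 3/2 9323/10000
4 2 2219/2500
5 5/2 8611/10000
6 3 1071/1250
f(1y,2y) = ((9407/10000)/(2219/2500) − 1)/(1) = 531/8876 ≈ 5.9824%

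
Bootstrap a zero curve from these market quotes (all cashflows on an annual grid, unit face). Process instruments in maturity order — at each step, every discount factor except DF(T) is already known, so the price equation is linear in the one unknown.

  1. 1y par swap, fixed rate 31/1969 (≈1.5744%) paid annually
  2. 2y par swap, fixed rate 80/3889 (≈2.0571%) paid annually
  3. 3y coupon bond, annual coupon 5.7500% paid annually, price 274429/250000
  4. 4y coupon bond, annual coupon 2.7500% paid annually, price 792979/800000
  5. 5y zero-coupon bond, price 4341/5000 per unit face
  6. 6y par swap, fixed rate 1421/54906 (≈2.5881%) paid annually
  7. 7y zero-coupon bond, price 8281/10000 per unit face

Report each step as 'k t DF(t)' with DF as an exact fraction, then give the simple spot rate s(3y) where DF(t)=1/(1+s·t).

step 1 [1y] swap r/1=31/1969: DF=(1 − 31/1969·(0))/(1+31/1969) = 1969/2000 ≈ 0.984500
step 2 [2y] swap r/1=80/3889: DF=(1 − 80/3889·(0.984500))/(1+80/3889) = 24/25 ≈ 0.960000
step 3 [3y] bond c/1=23/400: DF=(274429/250000 − 23/400·(0.984500+0.960000))/(1+23/400) = 9323/10000 ≈ 0.932300
step 4 [4y] bond c/1=11/400: DF=(792979/800000 − 11/400·(0.984500+0.960000+0.932300))/(1+11/400) = 8877/10000 ≈ 0.887700
step 5 [5y] zero: DF = P = 4341/5000 ≈ 0.868200
step 6 [6y] swap r/1=1421/54906: DF=(1 − 1421/54906·(0.984500+0.960000+0.932300+0.887700+0.868200))/(1+1421/54906) = 8579/10000 ≈ 0.857900
step 7 [7y] zero: DF = P = 8281/10000 ≈ 0.828100

1 1 1969/2000
2 2 24/25
3 3 9323/10000
4 4 8877/10000
5 5 4341/5000
6 6 8579/10000
7 7 8281/10000
s(3y) = (1/(9323/10000) − 1)/(3) = 677/27969 ≈ 2.4205%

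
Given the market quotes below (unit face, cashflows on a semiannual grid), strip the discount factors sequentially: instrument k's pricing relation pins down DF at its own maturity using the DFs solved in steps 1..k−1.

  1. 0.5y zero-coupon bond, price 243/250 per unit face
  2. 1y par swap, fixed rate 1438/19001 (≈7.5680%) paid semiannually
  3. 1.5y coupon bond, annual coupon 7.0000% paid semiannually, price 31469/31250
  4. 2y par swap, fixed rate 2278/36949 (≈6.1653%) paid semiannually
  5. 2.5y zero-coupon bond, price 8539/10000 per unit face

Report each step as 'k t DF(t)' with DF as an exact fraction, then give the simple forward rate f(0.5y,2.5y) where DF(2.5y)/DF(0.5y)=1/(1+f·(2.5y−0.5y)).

step 1 [0.5y] zero: DF = P = 243/250 ≈ 0.972000
step 2 [1y] swap r/2=719/19001: DF=(1 − 719/19001·(0.972000))/(1+719/19001) = 9281/10000 ≈ 0.928100
step 3 [1.5y] bond c/2=7/200: DF=(31469/31250 − 7/200·(0.972000+0.928100))/(1+7/200) = 9087/10000 ≈ 0.908700
step 4 [2y] swap r/2=1139/36949: DF=(1 − 1139/36949·(0.972000+0.928100+0.908700))/(1+1139/36949) = 8861/10000 ≈ 0.886100
step 5 [2.5y] zero: DF = P = 8539/10000 ≈ 0.853900

1 1/2 243/250
2 1 9281/10000
3 3/2 9087/10000
4 2 8861/10000
5 5/2 8539/10000
f(0.5y,2.5y) = ((243/250)/(8539/10000) − 1)/(2) = 1181/17078 ≈ 6.9153%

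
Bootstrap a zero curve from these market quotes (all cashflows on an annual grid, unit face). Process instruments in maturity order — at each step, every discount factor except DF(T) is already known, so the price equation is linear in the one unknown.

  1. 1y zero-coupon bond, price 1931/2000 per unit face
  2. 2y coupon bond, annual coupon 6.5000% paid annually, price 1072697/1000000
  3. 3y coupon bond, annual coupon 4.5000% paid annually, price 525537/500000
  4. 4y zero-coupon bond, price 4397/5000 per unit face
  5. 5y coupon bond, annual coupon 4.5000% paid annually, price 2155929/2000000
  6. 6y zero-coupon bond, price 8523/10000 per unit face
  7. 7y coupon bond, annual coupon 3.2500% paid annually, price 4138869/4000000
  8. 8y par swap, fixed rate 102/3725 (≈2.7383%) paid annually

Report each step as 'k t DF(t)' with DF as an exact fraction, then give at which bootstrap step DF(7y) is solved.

1 1 1931/2000
2 2 9483/10000
3 3 4617/5000
4 4 4397/5000
5 5 1743/2000
6 6 8523/10000
7 7 8309/10000
8 8 4031/5000
DF(7y) is solved at step 7

step 1 [1y] zero: DF = P = 1931/2000 ≈ 0.965500
step 2 [2y] bond c/1=13/200: DF=(1072697/1000000 − 13/200·(0.965500))/(1+13/200) = 9483/10000 ≈ 0.948300
step 3 [3y] bond c/1=9/200: DF=(525537/500000 − 9/200·(0.965500+0.948300))/(1+9/200) = 4617/5000 ≈ 0.923400
step 4 [4y] zero: DF = P = 4397/5000 ≈ 0.879400
step 5 [5y] bond c/1=9/200: DF=(2155929/2000000 − 9/200·(0.965500+0.948300+0.923400+0.879400))/(1+9/200) = 1743/2000 ≈ 0.871500
step 6 [6y] zero: DF = P = 8523/10000 ≈ 0.852300
step 7 [7y] bond c/1=13/400: DF=(4138869/4000000 − 13/400·(0.965500+0.948300+0.923400+0.879400+0.871500+0.852300))/(1+13/400) = 8309/10000 ≈ 0.830900
step 8 [8y] swap r/1=102/3725: DF=(1 − 102/3725·(0.965500+0.948300+0.923400+0.879400+0.871500+0.852300+0.830900))/(1+102/3725) = 4031/5000 ≈ 0.806200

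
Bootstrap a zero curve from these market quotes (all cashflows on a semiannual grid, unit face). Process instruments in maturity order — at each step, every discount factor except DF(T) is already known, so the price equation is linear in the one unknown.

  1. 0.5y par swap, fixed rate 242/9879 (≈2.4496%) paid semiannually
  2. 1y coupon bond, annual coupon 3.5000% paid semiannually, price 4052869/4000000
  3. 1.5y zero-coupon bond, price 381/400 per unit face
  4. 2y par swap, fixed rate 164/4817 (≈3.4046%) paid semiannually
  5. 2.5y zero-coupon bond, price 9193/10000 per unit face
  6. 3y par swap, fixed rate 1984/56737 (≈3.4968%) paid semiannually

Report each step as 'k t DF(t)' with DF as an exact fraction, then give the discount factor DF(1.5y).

step 1 [0.5y] swap r/2=121/9879: DF=(1 − 121/9879·(0))/(1+121/9879) = 9879/10000 ≈ 0.987900
step 2 [1y] bond c/2=7/400: DF=(4052869/4000000 − 7/400·(0.987900))/(1+7/400) = 2447/2500 ≈ 0.978800
step 3 [1.5y] zero: DF = P = 381/400 ≈ 0.952500
step 4 [2y] swap r/2=82/4817: DF=(1 − 82/4817·(0.987900+0.978800+0.952500))/(1+82/4817) = 584/625 ≈ 0.934400
step 5 [2.5y] zero: DF = P = 9193/10000 ≈ 0.919300
step 6 [3y] swap r/2=992/56737: DF=(1 − 992/56737·(0.987900+0.978800+0.952500+0.934400+0.919300))/(1+992/56737) = 563/625 ≈ 0.900800

1 1/2 9879/10000
2 1 2447/2500
3 3/2 381/400
4 2 584/625
5 5/2 9193/10000
6 3 563/625
DF(1.5y) = 381/400 ≈ 0.952500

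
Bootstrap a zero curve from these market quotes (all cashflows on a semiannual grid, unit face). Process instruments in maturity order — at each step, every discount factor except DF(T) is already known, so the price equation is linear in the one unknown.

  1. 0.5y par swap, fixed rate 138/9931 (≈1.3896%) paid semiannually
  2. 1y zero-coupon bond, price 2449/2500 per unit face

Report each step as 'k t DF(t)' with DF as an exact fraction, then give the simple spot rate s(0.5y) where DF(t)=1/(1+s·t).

step 1 [0.5y] swap r/2=69/9931: DF=(1 − 69/9931·(0))/(1+69/9931) = 9931/10000 ≈ 0.993100
step 2 [1y] zero: DF = P = 2449/2500 ≈ 0.979600

1 1/2 9931/10000
2 1 2449/2500
s(0.5y) = (1/(9931/10000) − 1)/(1/2) = 138/9931 ≈ 1.3896%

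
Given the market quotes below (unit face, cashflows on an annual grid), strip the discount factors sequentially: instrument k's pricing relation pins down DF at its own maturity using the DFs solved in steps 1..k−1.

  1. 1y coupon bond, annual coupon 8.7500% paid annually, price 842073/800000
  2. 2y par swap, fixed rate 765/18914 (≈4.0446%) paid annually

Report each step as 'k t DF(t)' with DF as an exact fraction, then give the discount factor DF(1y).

step 1 [1y] bond c/1=7/80: DF=(842073/800000 − 7/80·(0))/(1+7/80) = 9679/10000 ≈ 0.967900
step 2 [2y] swap r/1=765/18914: DF=(1 − 765/18914·(0.967900))/(1+765/18914) = 1847/2000 ≈ 0.923500

1 1 9679/10000
2 2 1847/2000
DF(1y) = 9679/10000 ≈ 0.967900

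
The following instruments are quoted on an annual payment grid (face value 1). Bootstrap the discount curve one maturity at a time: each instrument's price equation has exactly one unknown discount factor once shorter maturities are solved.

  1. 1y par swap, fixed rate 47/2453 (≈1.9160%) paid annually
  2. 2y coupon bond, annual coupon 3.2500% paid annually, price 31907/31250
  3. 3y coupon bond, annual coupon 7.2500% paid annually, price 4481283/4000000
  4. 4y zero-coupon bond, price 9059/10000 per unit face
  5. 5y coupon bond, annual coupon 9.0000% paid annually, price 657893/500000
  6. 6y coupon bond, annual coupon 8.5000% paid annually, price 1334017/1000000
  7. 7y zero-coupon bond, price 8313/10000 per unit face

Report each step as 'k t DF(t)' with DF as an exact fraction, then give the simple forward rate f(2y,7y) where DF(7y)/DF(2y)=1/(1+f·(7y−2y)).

step 1 [1y] swap r/1=47/2453: DF=(1 − 47/2453·(0))/(1+47/2453) = 2453/2500 ≈ 0.981200
step 2 [2y] bond c/1=13/400: DF=(31907/31250 − 13/400·(0.981200))/(1+13/400) = 479/500 ≈ 0.958000
step 3 [3y] bond c/1=29/400: DF=(4481283/4000000 − 29/400·(0.981200+0.958000))/(1+29/400) = 1827/2000 ≈ 0.913500
step 4 [4y] zero: DF = P = 9059/10000 ≈ 0.905900
step 5 [5y] bond c/1=9/100: DF=(657893/500000 − 9/100·(0.981200+0.958000+0.913500+0.905900))/(1+9/100) = 1121/1250 ≈ 0.896800
step 6 [6y] bond c/1=17/200: DF=(1334017/1000000 − 17/200·(0.981200+0.958000+0.913500+0.905900+0.896800))/(1+17/200) = 1081/1250 ≈ 0.864800
step 7 [7y] zero: DF = P = 8313/10000 ≈ 0.831300

1 1 2453/2500
2 2 479/500
3 3 1827/2000
4 4 9059/10000
5 5 1121/1250
6 6 1081/1250
7 7 8313/10000
f(2y,7y) = ((479/500)/(8313/10000) − 1)/(5) = 1267/41565 ≈ 3.0482%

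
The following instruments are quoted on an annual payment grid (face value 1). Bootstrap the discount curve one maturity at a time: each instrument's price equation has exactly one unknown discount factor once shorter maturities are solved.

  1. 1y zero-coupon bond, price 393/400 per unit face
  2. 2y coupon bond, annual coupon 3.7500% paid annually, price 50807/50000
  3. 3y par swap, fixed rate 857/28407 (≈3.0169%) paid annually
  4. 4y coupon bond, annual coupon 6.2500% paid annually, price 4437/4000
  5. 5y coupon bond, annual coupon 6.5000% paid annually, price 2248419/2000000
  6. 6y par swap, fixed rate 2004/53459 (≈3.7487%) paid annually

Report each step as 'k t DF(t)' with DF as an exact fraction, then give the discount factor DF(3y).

1 1 393/400
2 2 9439/10000
3 3 9143/10000
4 4 8769/10000
5 5 8287/10000
6 6 1999/2500
DF(3y) = 9143/10000 ≈ 0.914300

step 1 [1y] zero: DF = P = 393/400 ≈ 0.982500
step 2 [2y] bond c/1=3/80: DF=(50807/50000 − 3/80·(0.982500))/(1+3/80) = 9439/10000 ≈ 0.943900
step 3 [3y] swap r/1=857/28407: DF=(1 − 857/28407·(0.982500+0.943900))/(1+857/28407) = 9143/10000 ≈ 0.914300
step 4 [4y] bond c/1=1/16: DF=(4437/4000 − 1/16·(0.982500+0.943900+0.914300))/(1+1/16) = 8769/10000 ≈ 0.876900
step 5 [5y] bond c/1=13/200: DF=(2248419/2000000 − 13/200·(0.982500+0.943900+0.914300+0.876900))/(1+13/200) = 8287/10000 ≈ 0.828700
step 6 [6y] swap r/1=2004/53459: DF=(1 − 2004/53459·(0.982500+0.943900+0.914300+0.876900+0.828700))/(1+2004/53459) = 1999/2500 ≈ 0.799600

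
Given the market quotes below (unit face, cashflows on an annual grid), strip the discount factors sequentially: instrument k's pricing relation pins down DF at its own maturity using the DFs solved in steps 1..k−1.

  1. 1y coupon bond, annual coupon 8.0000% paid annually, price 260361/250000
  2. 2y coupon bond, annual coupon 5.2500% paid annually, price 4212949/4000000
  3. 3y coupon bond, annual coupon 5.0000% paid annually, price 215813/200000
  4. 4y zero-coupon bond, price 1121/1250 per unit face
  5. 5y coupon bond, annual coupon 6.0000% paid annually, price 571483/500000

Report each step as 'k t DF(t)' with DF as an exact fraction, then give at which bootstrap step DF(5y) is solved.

step 1 [1y] bond c/1=2/25: DF=(260361/250000 − 2/25·(0))/(1+2/25) = 9643/10000 ≈ 0.964300
step 2 [2y] bond c/1=21/400: DF=(4212949/4000000 − 21/400·(0.964300))/(1+21/400) = 4763/5000 ≈ 0.952600
step 3 [3y] bond c/1=1/20: DF=(215813/200000 − 1/20·(0.964300+0.952600))/(1+1/20) = 2341/2500 ≈ 0.936400
step 4 [4y] zero: DF = P = 1121/1250 ≈ 0.896800
step 5 [5y] bond c/1=3/50: DF=(571483/500000 − 3/50·(0.964300+0.952600+0.936400+0.896800))/(1+3/50) = 433/500 ≈ 0.866000

1 1 9643/10000
2 2 4763/5000
3 3 2341/2500
4 4 1121/1250
5 5 433/500
DF(5y) is solved at step 5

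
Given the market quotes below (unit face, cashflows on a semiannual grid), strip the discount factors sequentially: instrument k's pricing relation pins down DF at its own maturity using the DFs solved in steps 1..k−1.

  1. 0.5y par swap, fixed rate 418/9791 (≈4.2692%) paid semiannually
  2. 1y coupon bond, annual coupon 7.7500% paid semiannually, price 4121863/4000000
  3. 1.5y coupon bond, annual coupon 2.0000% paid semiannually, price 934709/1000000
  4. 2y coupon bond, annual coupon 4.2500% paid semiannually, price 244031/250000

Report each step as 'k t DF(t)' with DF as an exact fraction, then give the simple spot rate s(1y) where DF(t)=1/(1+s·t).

step 1 [0.5y] swap r/2=209/9791: DF=(1 − 209/9791·(0))/(1+209/9791) = 9791/10000 ≈ 0.979100
step 2 [1y] bond c/2=31/800: DF=(4121863/4000000 − 31/800·(0.979100))/(1+31/800) = 1911/2000 ≈ 0.955500
step 3 [1.5y] bond c/2=1/100: DF=(934709/1000000 − 1/100·(0.979100+0.955500))/(1+1/100) = 9063/10000 ≈ 0.906300
step 4 [2y] bond c/2=17/800: DF=(244031/250000 − 17/800·(0.979100+0.955500+0.906300))/(1+17/800) = 8967/10000 ≈ 0.896700

1 1/2 9791/10000
2 1 1911/2000
3 3/2 9063/10000
4 2 8967/10000
s(1y) = (1/(1911/2000) − 1)/(1) = 89/1911 ≈ 4.6572%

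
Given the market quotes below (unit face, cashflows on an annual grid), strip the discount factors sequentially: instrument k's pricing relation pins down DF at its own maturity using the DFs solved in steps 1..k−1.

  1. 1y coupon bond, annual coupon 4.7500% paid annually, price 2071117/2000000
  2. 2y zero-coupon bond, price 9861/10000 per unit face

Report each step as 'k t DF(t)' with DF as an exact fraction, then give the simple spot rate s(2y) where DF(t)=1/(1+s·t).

step 1 [1y] bond c/1=19/400: DF=(2071117/2000000 − 19/400·(0))/(1+19/400) = 4943/5000 ≈ 0.988600
step 2 [2y] zero: DF = P = 9861/10000 ≈ 0.986100

1 1 4943/5000
2 2 9861/10000
s(2y) = (1/(9861/10000) − 1)/(2) = 139/19722 ≈ 0.7048%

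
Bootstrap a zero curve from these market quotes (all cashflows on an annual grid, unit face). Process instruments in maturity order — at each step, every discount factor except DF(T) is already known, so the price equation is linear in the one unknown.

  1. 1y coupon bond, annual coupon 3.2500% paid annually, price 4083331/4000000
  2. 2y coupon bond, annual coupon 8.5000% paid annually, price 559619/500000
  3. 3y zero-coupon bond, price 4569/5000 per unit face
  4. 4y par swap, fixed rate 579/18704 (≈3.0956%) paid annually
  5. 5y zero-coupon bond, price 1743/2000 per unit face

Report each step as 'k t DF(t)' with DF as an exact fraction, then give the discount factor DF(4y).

1 1 9887/10000
2 2 9541/10000
3 3 4569/5000
4 4 4421/5000
5 5 1743/2000
DF(4y) = 4421/5000 ≈ 0.884200

step 1 [1y] bond c/1=13/400: DF=(4083331/4000000 − 13/400·(0))/(1+13/400) = 9887/10000 ≈ 0.988700
step 2 [2y] bond c/1=17/200: DF=(559619/500000 − 17/200·(0.988700))/(1+17/200) = 9541/10000 ≈ 0.954100
step 3 [3y] zero: DF = P = 4569/5000 ≈ 0.913800
step 4 [4y] swap r/1=579/18704: DF=(1 − 579/18704·(0.988700+0.954100+0.913800))/(1+579/18704) = 4421/5000 ≈ 0.884200
step 5 [5y] zero: DF = P = 1743/2000 ≈ 0.871500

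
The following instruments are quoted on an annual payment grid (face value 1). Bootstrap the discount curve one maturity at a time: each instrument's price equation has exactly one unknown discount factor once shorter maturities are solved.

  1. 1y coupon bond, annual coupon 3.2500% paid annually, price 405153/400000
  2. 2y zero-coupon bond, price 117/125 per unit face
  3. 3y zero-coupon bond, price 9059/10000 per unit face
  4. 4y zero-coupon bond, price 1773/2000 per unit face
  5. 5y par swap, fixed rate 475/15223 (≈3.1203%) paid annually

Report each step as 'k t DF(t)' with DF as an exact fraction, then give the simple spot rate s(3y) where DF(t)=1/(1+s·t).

step 1 [1y] bond c/1=13/400: DF=(405153/400000 − 13/400·(0))/(1+13/400) = 981/1000 ≈ 0.981000
step 2 [2y] zero: DF = P = 117/125 ≈ 0.936000
step 3 [3y] zero: DF = P = 9059/10000 ≈ 0.905900
step 4 [4y] zero: DF = P = 1773/2000 ≈ 0.886500
step 5 [5y] swap r/1=475/15223: DF=(1 − 475/15223·(0.981000+0.936000+0.905900+0.886500))/(1+475/15223) = 343/400 ≈ 0.857500

1 1 981/1000
2 2 117/125
3 3 9059/10000
4 4 1773/2000
5 5 343/400
s(3y) = (1/(9059/10000) − 1)/(3) = 941/27177 ≈ 3.4625%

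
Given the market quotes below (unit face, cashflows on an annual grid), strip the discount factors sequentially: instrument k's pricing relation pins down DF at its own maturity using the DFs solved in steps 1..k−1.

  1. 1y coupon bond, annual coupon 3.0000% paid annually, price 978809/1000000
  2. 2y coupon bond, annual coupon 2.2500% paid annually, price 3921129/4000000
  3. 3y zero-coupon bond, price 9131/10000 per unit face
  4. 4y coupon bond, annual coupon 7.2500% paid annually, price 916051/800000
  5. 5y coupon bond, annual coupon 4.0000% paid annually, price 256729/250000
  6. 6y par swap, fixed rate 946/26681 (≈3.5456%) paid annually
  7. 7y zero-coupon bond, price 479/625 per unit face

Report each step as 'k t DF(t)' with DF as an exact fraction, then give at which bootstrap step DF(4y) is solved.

step 1 [1y] bond c/1=3/100: DF=(978809/1000000 − 3/100·(0))/(1+3/100) = 9503/10000 ≈ 0.950300
step 2 [2y] bond c/1=9/400: DF=(3921129/4000000 − 9/400·(0.950300))/(1+9/400) = 4689/5000 ≈ 0.937800
step 3 [3y] zero: DF = P = 9131/10000 ≈ 0.913100
step 4 [4y] bond c/1=29/400: DF=(916051/800000 − 29/400·(0.950300+0.937800+0.913100))/(1+29/400) = 8783/10000 ≈ 0.878300
step 5 [5y] bond c/1=1/25: DF=(256729/250000 − 1/25·(0.950300+0.937800+0.913100+0.878300))/(1+1/25) = 8459/10000 ≈ 0.845900
step 6 [6y] swap r/1=946/26681: DF=(1 − 946/26681·(0.950300+0.937800+0.913100+0.878300+0.845900))/(1+946/26681) = 2027/2500 ≈ 0.810800
step 7 [7y] zero: DF = P = 479/625 ≈ 0.766400

1 1 9503/10000
2 2 4689/5000
3 3 9131/10000
4 4 8783/10000
5 5 8459/10000
6 6 2027/2500
7 7 479/625
DF(4y) is solved at step 4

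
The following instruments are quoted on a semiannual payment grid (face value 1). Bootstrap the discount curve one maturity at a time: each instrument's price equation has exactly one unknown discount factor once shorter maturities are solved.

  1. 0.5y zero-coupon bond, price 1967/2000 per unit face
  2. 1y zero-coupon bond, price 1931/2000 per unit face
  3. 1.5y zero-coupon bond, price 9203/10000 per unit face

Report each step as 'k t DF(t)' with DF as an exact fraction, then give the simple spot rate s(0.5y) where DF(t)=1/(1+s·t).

step 1 [0.5y] zero: DF = P = 1967/2000 ≈ 0.983500
step 2 [1y] zero: DF = P = 1931/2000 ≈ 0.965500
step 3 [1.5y] zero: DF = P = 9203/10000 ≈ 0.920300

1 1/2 1967/2000
2 1 1931/2000
3 3/2 9203/10000
s(0.5y) = (1/(1967/2000) − 1)/(1/2) = 66/1967 ≈ 3.3554%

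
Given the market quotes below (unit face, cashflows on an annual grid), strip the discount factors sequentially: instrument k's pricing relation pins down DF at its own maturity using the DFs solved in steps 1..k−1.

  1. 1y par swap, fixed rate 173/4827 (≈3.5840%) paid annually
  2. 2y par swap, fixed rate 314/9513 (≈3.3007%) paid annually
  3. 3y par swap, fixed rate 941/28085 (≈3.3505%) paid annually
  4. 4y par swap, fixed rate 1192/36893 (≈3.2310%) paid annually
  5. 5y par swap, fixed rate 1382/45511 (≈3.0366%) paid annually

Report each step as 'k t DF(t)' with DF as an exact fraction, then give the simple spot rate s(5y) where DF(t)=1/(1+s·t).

step 1 [1y] swap r/1=173/4827: DF=(1 − 173/4827·(0))/(1+173/4827) = 4827/5000 ≈ 0.965400
step 2 [2y] swap r/1=314/9513: DF=(1 − 314/9513·(0.965400))/(1+314/9513) = 2343/2500 ≈ 0.937200
step 3 [3y] swap r/1=941/28085: DF=(1 − 941/28085·(0.965400+0.937200))/(1+941/28085) = 9059/10000 ≈ 0.905900
step 4 [4y] swap r/1=1192/36893: DF=(1 − 1192/36893·(0.965400+0.937200+0.905900))/(1+1192/36893) = 1101/1250 ≈ 0.880800
step 5 [5y] swap r/1=1382/45511: DF=(1 − 1382/45511·(0.965400+0.937200+0.905900+0.880800))/(1+1382/45511) = 4309/5000 ≈ 0.861800

1 1 4827/5000
2 2 2343/2500
3 3 9059/10000
4 4 1101/1250
5 5 4309/5000
s(5y) = (1/(4309/5000) − 1)/(5) = 691/21545 ≈ 3.2072%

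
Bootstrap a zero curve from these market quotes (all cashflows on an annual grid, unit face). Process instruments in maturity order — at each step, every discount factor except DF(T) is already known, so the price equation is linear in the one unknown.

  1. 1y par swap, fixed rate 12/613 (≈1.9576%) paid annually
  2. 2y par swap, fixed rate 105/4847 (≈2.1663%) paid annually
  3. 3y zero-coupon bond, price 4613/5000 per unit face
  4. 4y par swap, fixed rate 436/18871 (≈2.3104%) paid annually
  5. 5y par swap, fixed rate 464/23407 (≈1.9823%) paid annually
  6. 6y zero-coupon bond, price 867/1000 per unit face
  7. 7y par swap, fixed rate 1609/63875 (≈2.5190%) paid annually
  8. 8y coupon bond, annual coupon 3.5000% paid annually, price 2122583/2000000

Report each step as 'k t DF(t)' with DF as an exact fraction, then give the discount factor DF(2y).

1 1 613/625
2 2 479/500
3 3 4613/5000
4 4 1141/1250
5 5 567/625
6 6 867/1000
7 7 8391/10000
8 8 4047/5000
DF(2y) = 479/500 ≈ 0.958000

step 1 [1y] swap r/1=12/613: DF=(1 − 12/613·(0))/(1+12/613) = 613/625 ≈ 0.980800
step 2 [2y] swap r/1=105/4847: DF=(1 − 105/4847·(0.980800))/(1+105/4847) = 479/500 ≈ 0.958000
step 3 [3y] zero: DF = P = 4613/5000 ≈ 0.922600
step 4 [4y] swap r/1=436/18871: DF=(1 − 436/18871·(0.980800+0.958000+0.922600))/(1+436/18871) = 1141/1250 ≈ 0.912800
step 5 [5y] swap r/1=464/23407: DF=(1 − 464/23407·(0.980800+0.958000+0.922600+0.912800))/(1+464/23407) = 567/625 ≈ 0.907200
step 6 [6y] zero: DF = P = 867/1000 ≈ 0.867000
step 7 [7y] swap r/1=1609/63875: DF=(1 − 1609/63875·(0.980800+0.958000+0.922600+0.912800+0.907200+0.867000))/(1+1609/63875) = 8391/10000 ≈ 0.839100
step 8 [8y] bond c/1=7/200: DF=(2122583/2000000 − 7/200·(0.980800+0.958000+0.922600+0.912800+0.907200+0.867000+0.839100))/(1+7/200) = 4047/5000 ≈ 0.809400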